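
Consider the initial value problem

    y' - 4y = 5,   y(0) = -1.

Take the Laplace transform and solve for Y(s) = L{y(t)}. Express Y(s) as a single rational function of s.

Y(s) = (-s + 5)/(s^2 - 4*s)

Laplace-transform each side.
The derivative rules (L{y'} = sY - y(0) = sY - (-1)) turn the left side into (s - 4)Y - (-1).
The right side is L{5} = 5/s.
So (s - 4)Y = 5/s + (-1).
Divide through and combine into a single rational function.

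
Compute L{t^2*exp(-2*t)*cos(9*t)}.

L{cos(9t)} = s/(s^2 + 81).
Multiplying by e^(-2t) shifts s → s + 2, so L{exp(-2*t)*cos(9*t)} = (s + 2)/((s + 2)^2 + 81).
Then apply L{t^2·g(t)} = (-1)^2 d^2/ds^2[G(s)] with G(s) = (s + 2)/((s + 2)^2 + 81):
differentiating 2 times and applying the sign gives 2*(s + 2)*(s^2 + 4*s - 239)/(s^2 + 4*s + 85)^3.

2*(s + 2)*(s^2 + 4*s - 239)/(s^2 + 4*s + 85)^3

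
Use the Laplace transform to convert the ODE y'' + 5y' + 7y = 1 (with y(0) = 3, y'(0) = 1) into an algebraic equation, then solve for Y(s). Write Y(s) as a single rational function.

Laplace-transform each side.
Using L{y''} = s^2 Y - s·y(0) - y'(0) and L{y'} = sY - y(0), with y(0) = 3, y'(0) = 1, the left side becomes (s^2 + 5*s + 7)Y - (3*s + 16).
The right side is L{1} = 1/s.
So (s^2 + 5*s + 7)Y = 1/s + (3*s + 16).
Isolate Y and clear denominators.

Y(s) = (3*s^2 + 16*s + 1)/(s^3 + 5*s^2 + 7*s)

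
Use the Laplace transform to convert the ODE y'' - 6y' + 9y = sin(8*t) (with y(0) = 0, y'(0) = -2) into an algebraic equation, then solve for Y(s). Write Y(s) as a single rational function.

Y(s) = (-2*s^2 - 120)/(s^4 - 6*s^3 + 73*s^2 - 384*s + 576)

Apply the Laplace transform to the equation.
With L{y''} = s^2 Y - s·y(0) - y'(0) and L{y'} = sY - y(0), with y(0) = 0, y'(0) = -2: the LHS transforms to (s^2 - 6*s + 9)Y - (-2).
The right side is L{sin(8*t)} = 8/(s^2 + 64).
So (s^2 - 6*s + 9)Y = 8/(s^2 + 64) + (-2).
Isolate Y and clear denominators.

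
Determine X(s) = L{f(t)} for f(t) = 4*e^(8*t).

L{4} = 4/s.
By the first shifting theorem, multiplying by e^(8t) replaces s with s - 8.

X(s) = 4/(s - 8)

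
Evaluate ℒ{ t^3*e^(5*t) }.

6/(s - 5)^4

L{t^3} = 3!/s^4 = 6/s^4.
By the first shifting theorem, multiplying by e^(5t) replaces s with s - 5.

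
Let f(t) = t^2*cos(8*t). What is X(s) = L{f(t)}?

X(s) = 2*s*(s^2 - 192)/(s^2 + 64)^3

L{cos(8t)} = s/(s^2 + 64).
Then apply L{t^2·g(t)} = (-1)^2 d^2/ds^2[G(s)] with G(s) = s/(s^2 + 64):
differentiating 2 times and applying the sign gives 2*s*(s^2 - 192)/(s^2 + 64)^3.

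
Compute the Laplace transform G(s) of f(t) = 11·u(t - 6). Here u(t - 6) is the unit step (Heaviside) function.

G(s) = 11*exp(-6*s)/s

By the second shifting theorem, L{u(t - c)·g(t - c)} = e^(-cs)·H(s) with c = 6 and H(s) = L{g(t)}.
L{11} = 11/s.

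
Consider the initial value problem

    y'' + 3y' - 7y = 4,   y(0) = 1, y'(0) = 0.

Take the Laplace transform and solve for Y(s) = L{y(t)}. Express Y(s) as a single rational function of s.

Y(s) = (s^2 + 3*s + 4)/(s^3 + 3*s^2 - 7*s)

Laplace-transform each side.
Using L{y''} = s^2 Y - s·y(0) - y'(0) and L{y'} = sY - y(0), with y(0) = 1, y'(0) = 0, the left side becomes (s^2 + 3*s - 7)Y - (s + 3).
The right side is L{4} = 4/s.
So (s^2 + 3*s - 7)Y = 4/s + (s + 3).
Isolate Y and clear denominators.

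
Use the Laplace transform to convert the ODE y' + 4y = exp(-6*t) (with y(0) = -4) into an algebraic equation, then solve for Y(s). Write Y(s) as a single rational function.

Y(s) = (-4*s - 23)/(s^2 + 10*s + 24)

Laplace-transform each side.
With L{y'} = sY - y(0) = sY - (-4): the LHS transforms to (s + 4)Y - (-4).
The right side is L{exp(-6*t)} = 1/(s + 6).
So (s + 4)Y = 1/(s + 6) + (-4).
Divide through and combine into a single rational function.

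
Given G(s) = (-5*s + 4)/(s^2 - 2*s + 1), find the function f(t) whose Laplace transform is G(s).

f(t) = -t*exp(t) - 5*exp(t)

Factor the denominator: s^2 - 2*s + 1 = (s - 1)^2.
Partial fraction decomposition gives [-5/(s - 1)] + [-1/(s - 1)^2].
Invert each term: -5/(s - 1) ↔ -5e^(t); -1/(s - 1)^2 ↔ -t·e^(t).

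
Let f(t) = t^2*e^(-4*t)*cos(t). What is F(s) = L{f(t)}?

F(s) = 2*(s + 4)*(s^2 + 8*s + 13)/(s^2 + 8*s + 17)^3

L{cos(t)} = s/(s^2 + 1).
Multiplying by e^(-4t) shifts s → s + 4, so L{e^(-4*t)*cos(t)} = (s + 4)/((s + 4)^2 + 1).
Then apply L{t^2·g(t)} = (-1)^2 d^2/ds^2[G(s)] with G(s) = (s + 4)/((s + 4)^2 + 1):
differentiating 2 times and applying the sign gives 2*(s + 4)*(s^2 + 8*s + 13)/(s^2 + 8*s + 17)^3.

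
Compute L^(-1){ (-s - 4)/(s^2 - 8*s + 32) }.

Complete the square in the denominator: s^2 - 8*s + 32 = (s - 4)^2 + 4^2.
Split the numerator to match: -s - 4 = -1·(s - 4) - 2·4.
Invert each term: -1·(s - 4)/((s - 4)^2 + 16) ↔ -e^(4t)cos(4t); -2·4/((s - 4)^2 + 16) ↔ -2e^(4t)sin(4t).

-2*exp(4*t)*sin(4*t) - exp(4*t)*cos(4*t)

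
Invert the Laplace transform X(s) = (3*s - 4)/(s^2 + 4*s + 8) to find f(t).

f(t) = -5*exp(-2*t)*sin(2*t) + 3*exp(-2*t)*cos(2*t)

Complete the square in the denominator: s^2 + 4*s + 8 = (s + 2)^2 + 2^2.
Split the numerator to match: 3*s - 4 = 3·(s + 2) - 5·2.
Invert each term: 3·(s + 2)/((s + 2)^2 + 4) ↔ 3e^(-2t)cos(2t); -5·2/((s + 2)^2 + 4) ↔ -5e^(-2t)sin(2t).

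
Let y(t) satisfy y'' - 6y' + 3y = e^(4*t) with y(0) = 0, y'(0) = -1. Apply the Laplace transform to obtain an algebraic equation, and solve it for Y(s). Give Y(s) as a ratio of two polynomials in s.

Laplace-transform each side.
With L{y''} = s^2 Y - s·y(0) - y'(0) and L{y'} = sY - y(0), with y(0) = 0, y'(0) = -1: the LHS transforms to (s^2 - 6*s + 3)Y - (-1).
The right side is L{e^(4*t)} = 1/(s - 4).
So (s^2 - 6*s + 3)Y = 1/(s - 4) + (-1).
Solve for Y(s) and write it as one ratio of polynomials.

Y(s) = (-s + 5)/(s^3 - 10*s^2 + 27*s - 12)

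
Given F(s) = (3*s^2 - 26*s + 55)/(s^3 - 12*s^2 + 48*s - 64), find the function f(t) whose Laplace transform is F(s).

Factor the denominator: s^3 - 12*s^2 + 48*s - 64 = (s - 4)^3.
Partial fraction decomposition gives [3/(s - 4)] + [-2/(s - 4)^2] + [-1/(s - 4)^3].
Invert each term: 3/(s - 4) ↔ 3e^(4t); -2/(s - 4)^2 ↔ -2t·e^(4t); -1/(s - 4)^3 ↔ (-1/2)t^2·e^(4t).

f(t) = -t^2*exp(4*t)/2 - 2*t*exp(4*t) + 3*exp(4*t)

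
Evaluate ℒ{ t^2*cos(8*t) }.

L{cos(8t)} = s/(s^2 + 64).
Then apply L{t^2·g(t)} = (-1)^2 d^2/ds^2[G(s)] with G(s) = s/(s^2 + 64):
differentiating 2 times and applying the sign gives 2*s*(s^2 - 192)/(s^2 + 64)^3.

2*s*(s^2 - 192)/(s^2 + 64)^3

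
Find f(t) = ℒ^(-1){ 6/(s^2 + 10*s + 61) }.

Rewrite the denominator: s^2 + 10*s + 61 = (s + 5)^2 + 36.
The form in (s + 5) signals a first-shifting-theorem factor e^(-5t).
Since L{sin(6t)} = 6/(s^2 + 36), the inverse is exp(-5*t)*sin(6*t).

f(t) = exp(-5*t)*sin(6*t)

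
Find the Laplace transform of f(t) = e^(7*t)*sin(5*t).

L{sin(5t)} = 5/(s^2 + 25).
By the first shifting theorem, multiplying by e^(7t) replaces s with s - 7.

5/((s - 7)^2 + 25)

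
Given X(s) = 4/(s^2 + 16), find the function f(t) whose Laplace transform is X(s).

f(t) = sin(4*t)

Since L{sin(4t)} = 4/(s^2 + 16), the inverse is sin(4*t).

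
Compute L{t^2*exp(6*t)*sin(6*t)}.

36*(s^2 - 12*s + 24)/(s^2 - 12*s + 72)^3

L{sin(6t)} = 6/(s^2 + 36).
Multiplying by e^(6t) shifts s → s - 6, so L{exp(6*t)*sin(6*t)} = 6/((s - 6)^2 + 36).
Then apply L{t^2·g(t)} = (-1)^2 d^2/ds^2[G(s)] with G(s) = 6/((s - 6)^2 + 36):
differentiating 2 times and applying the sign gives 36*(s^2 - 12*s + 24)/(s^2 - 12*s + 72)^3.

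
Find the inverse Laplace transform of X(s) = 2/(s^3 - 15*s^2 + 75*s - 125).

t^2*exp(5*t)

Rewrite the denominator: s^3 - 15*s^2 + 75*s - 125 = (s - 5)^3.
The form in (s - 5) signals a first-shifting-theorem factor e^(5t).
Since L{t^2} = 2!/s^3 = 2/s^3, the inverse is t^2*e^(5*t).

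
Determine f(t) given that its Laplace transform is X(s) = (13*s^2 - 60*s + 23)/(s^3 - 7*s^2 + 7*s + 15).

f(t) = 4*exp(5*t) + 5*exp(3*t) + 4*exp(-t)

Factor the denominator: s^3 - 7*s^2 + 7*s + 15 = (s - 5)*(s - 3)*(s + 1).
Partial fraction decomposition gives [4/(s - 5)] + [4/(s + 1)] + [5/(s - 3)].
Invert each term: 4/(s - 5) ↔ 4e^(5t); 4/(s + 1) ↔ 4e^(-t); 5/(s - 3) ↔ 5e^(3t).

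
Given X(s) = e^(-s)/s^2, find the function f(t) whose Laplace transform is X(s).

f(t) = Heaviside(t - 1)*(t - 1)

The factor e^(-s) signals a time shift by c = 1 (second shifting theorem).
L{t} = 1!/s^2 = 1/s^2, so L^-1{s^(-2)} = t.
Hence the inverse is u(t - 1) times that function evaluated at t - 1.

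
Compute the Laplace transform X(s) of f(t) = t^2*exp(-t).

L{e^(-t)} = 1/(s + 1).
Then apply L{t^2·g(t)} = (-1)^2 d^2/ds^2[G(s)] with G(s) = 1/(s + 1):
differentiating 2 times and applying the sign gives 2/(s + 1)^3.

X(s) = 2/(s + 1)^3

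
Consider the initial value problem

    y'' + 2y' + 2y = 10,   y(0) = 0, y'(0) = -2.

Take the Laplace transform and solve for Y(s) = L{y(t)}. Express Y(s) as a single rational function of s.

Apply the Laplace transform to the equation.
With L{y''} = s^2 Y - s·y(0) - y'(0) and L{y'} = sY - y(0), with y(0) = 0, y'(0) = -2: the LHS transforms to (s^2 + 2*s + 2)Y - (-2).
The right side is L{10} = 10/s.
So (s^2 + 2*s + 2)Y = 10/s + (-2).
Isolate Y and clear denominators.

Y(s) = (-2*s + 10)/(s^3 + 2*s^2 + 2*s)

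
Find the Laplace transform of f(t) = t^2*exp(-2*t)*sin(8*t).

16*(3*s^2 + 12*s - 52)/(s^2 + 4*s + 68)^3

L{sin(8t)} = 8/(s^2 + 64).
Multiplying by e^(-2t) shifts s → s + 2, so L{exp(-2*t)*sin(8*t)} = 8/((s + 2)^2 + 64).
Then apply L{t^2·g(t)} = (-1)^2 d^2/ds^2[G(s)] with G(s) = 8/((s + 2)^2 + 64):
differentiating 2 times and applying the sign gives 16*(3*s^2 + 12*s - 52)/(s^2 + 4*s + 68)^3.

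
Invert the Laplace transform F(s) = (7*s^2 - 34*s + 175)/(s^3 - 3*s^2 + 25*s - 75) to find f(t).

f(t) = 4*exp(3*t) - 5*sin(5*t) + 3*cos(5*t)

Factor the denominator: s^3 - 3*s^2 + 25*s - 75 = (s - 3)*(s^2 + 25).
Partial fraction decomposition gives [4/(s - 3)] + [3*s/(s^2 + 25)] + [-25/(s^2 + 25)].
Invert each term: 4/(s - 3) ↔ 4e^(3t); 3·s/(s^2 + 25) ↔ 3cos(5t); -5·5/(s^2 + 25) ↔ -5sin(5t).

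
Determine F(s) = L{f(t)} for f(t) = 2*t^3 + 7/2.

Apply the Laplace transform termwise.
L{7/2} = (7/2)/s; (2)·[L{t^3} = 3!/s^4 = 6/s^4].

F(s) = 7/(2*s) + 12/s^4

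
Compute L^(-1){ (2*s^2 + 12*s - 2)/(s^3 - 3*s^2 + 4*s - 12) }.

4*exp(3*t) + 3*sin(2*t) - 2*cos(2*t)

Factor the denominator: s^3 - 3*s^2 + 4*s - 12 = (s - 3)*(s^2 + 4).
Partial fraction decomposition gives [4/(s - 3)] + [-2*s/(s^2 + 4)] + [6/(s^2 + 4)].
Invert each term: 4/(s - 3) ↔ 4e^(3t); -2·s/(s^2 + 4) ↔ -2cos(2t); 3·2/(s^2 + 4) ↔ 3sin(2t).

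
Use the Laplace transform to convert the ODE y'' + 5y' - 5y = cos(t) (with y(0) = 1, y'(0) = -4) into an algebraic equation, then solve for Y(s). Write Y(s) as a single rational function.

Laplace-transform each side.
The derivative rules (L{y''} = s^2 Y - s·y(0) - y'(0) and L{y'} = sY - y(0), with y(0) = 1, y'(0) = -4) turn the left side into (s^2 + 5*s - 5)Y - (s + 1).
The right side is L{cos(t)} = s/(s^2 + 1).
So (s^2 + 5*s - 5)Y = s/(s^2 + 1) + (s + 1).
Solve for Y(s) and write it as one ratio of polynomials.

Y(s) = (s^3 + s^2 + 2*s + 1)/(s^4 + 5*s^3 - 4*s^2 + 5*s - 5)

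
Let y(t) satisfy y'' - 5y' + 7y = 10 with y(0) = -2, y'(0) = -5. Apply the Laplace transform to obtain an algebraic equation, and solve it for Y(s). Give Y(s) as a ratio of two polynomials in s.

Y(s) = (-2*s^2 + 5*s + 10)/(s^3 - 5*s^2 + 7*s)

Laplace-transform each side.
The derivative rules (L{y''} = s^2 Y - s·y(0) - y'(0) and L{y'} = sY - y(0), with y(0) = -2, y'(0) = -5) turn the left side into (s^2 - 5*s + 7)Y - (-2*s + 5).
The right side is L{10} = 10/s.
So (s^2 - 5*s + 7)Y = 10/s + (-2*s + 5).
Solve for Y(s) and write it as one ratio of polynomials.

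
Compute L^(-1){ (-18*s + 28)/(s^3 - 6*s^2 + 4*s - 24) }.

Factor the denominator: s^3 - 6*s^2 + 4*s - 24 = (s - 6)*(s^2 + 4).
Partial fraction decomposition gives [-2/(s - 6)] + [2*s/(s^2 + 4)] + [-6/(s^2 + 4)].
Invert each term: -2/(s - 6) ↔ -2e^(6t); 2·s/(s^2 + 4) ↔ 2cos(2t); -3·2/(s^2 + 4) ↔ -3sin(2t).

-2*exp(6*t) - 3*sin(2*t) + 2*cos(2*t)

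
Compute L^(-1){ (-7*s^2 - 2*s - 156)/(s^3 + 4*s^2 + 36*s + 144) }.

sin(6*t) - 2*cos(6*t) - 5*exp(-4*t)

Factor the denominator: s^3 + 4*s^2 + 36*s + 144 = (s + 4)*(s^2 + 36).
Partial fraction decomposition gives [-5/(s + 4)] + [-2*s/(s^2 + 36)] + [6/(s^2 + 36)].
Invert each term: -5/(s + 4) ↔ -5e^(-4t); -2·s/(s^2 + 36) ↔ -2cos(6t); 1·6/(s^2 + 36) ↔ sin(6t).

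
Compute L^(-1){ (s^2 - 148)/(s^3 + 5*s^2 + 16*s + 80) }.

-5*sin(4*t) + 4*cos(4*t) - 3*exp(-5*t)

Factor the denominator: s^3 + 5*s^2 + 16*s + 80 = (s + 5)*(s^2 + 16).
Partial fraction decomposition gives [-3/(s + 5)] + [4*s/(s^2 + 16)] + [-20/(s^2 + 16)].
Invert each term: -3/(s + 5) ↔ -3e^(-5t); 4·s/(s^2 + 16) ↔ 4cos(4t); -5·4/(s^2 + 16) ↔ -5sin(4t).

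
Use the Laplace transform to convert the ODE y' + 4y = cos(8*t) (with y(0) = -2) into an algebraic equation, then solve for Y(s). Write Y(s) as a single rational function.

Transform both sides with L{·}.
Using L{y'} = sY - y(0) = sY - (-2), the left side becomes (s + 4)Y - (-2).
The right side is L{cos(8*t)} = s/(s^2 + 64).
So (s + 4)Y = s/(s^2 + 64) + (-2).
Isolate Y and clear denominators.

Y(s) = (-2*s^2 + s - 128)/(s^3 + 4*s^2 + 64*s + 256)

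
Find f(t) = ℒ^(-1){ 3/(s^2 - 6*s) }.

f(t) = exp(3*t)*sinh(3*t)

Rewrite the denominator: s^2 - 6*s = (s - 3)^2 - 9.
The form in (s - 3) signals a first-shifting-theorem factor e^(3t).
Since L{sinh(3t)} = 3/(s^2 - 9), the inverse is e^(3*t)*sinh(3*t).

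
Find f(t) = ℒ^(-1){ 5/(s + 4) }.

Since L{e^(-4t)} = 1/(s + 4), the inverse is e^(-4*t), scaled by 5.

f(t) = 5*exp(-4*t)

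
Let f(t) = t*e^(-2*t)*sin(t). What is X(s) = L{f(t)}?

L{sin(t)} = 1/(s^2 + 1).
Multiplying by e^(-2t) shifts s → s + 2, so L{e^(-2*t)*sin(t)} = 1/((s + 2)^2 + 1).
Then apply L{t·g(t)} = -d/ds[G(s)] with G(s) = 1/((s + 2)^2 + 1):
differentiating 1 time and applying the sign gives 2*(s + 2)/(s^2 + 4*s + 5)^2.

X(s) = 2*(s + 2)/(s^2 + 4*s + 5)^2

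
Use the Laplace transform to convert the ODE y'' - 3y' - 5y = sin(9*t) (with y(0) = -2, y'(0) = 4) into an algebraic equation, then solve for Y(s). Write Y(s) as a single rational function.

Y(s) = (-2*s^3 + 10*s^2 - 162*s + 819)/(s^4 - 3*s^3 + 76*s^2 - 243*s - 405)

Take the Laplace transform of both sides.
Using L{y''} = s^2 Y - s·y(0) - y'(0) and L{y'} = sY - y(0), with y(0) = -2, y'(0) = 4, the left side becomes (s^2 - 3*s - 5)Y - (-2*s + 10).
The right side is L{sin(9*t)} = 9/(s^2 + 81).
So (s^2 - 3*s - 5)Y = 9/(s^2 + 81) + (-2*s + 10).
Isolate Y and clear denominators.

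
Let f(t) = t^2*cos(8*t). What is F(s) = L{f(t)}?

F(s) = 2*s*(s^2 - 192)/(s^2 + 64)^3

L{cos(8t)} = s/(s^2 + 64).
Then apply L{t^2·g(t)} = (-1)^2 d^2/ds^2[G(s)] with G(s) = s/(s^2 + 64):
differentiating 2 times and applying the sign gives 2*s*(s^2 - 192)/(s^2 + 64)^3.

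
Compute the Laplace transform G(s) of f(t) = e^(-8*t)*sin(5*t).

L{sin(5t)} = 5/(s^2 + 25).
By the first shifting theorem, multiplying by e^(-8t) replaces s with s + 8.

G(s) = 5/((s + 8)^2 + 25)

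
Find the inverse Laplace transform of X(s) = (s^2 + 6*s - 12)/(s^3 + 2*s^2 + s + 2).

-4*sin(t) + 5*cos(t) - 4*exp(-2*t)

Factor the denominator: s^3 + 2*s^2 + s + 2 = (s + 2)*(s^2 + 1).
Partial fraction decomposition gives [-4/(s + 2)] + [5*s/(s^2 + 1)] + [-4/(s^2 + 1)].
Invert each term: -4/(s + 2) ↔ -4e^(-2t); 5·s/(s^2 + 1) ↔ 5cos(t); -4·1/(s^2 + 1) ↔ -4sin(t).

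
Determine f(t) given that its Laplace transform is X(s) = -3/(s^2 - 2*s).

f(t) = -3*exp(t)*sinh(t)

Rewrite the denominator: s^2 - 2*s = (s - 1)^2 - 1.
The form in (s - 1) signals a first-shifting-theorem factor e^(t).
Since L{sinh(t)} = 1/(s^2 - 1), the inverse is e^(t)*sinh(t), scaled by -3.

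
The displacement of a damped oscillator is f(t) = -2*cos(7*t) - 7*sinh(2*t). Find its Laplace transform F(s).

F(s) = -2*s/(s^2 + 49) - 14/(s^2 - 4)

The transform is linear, so treat each term independently.
(-7)·[L{sinh(2t)} = 2/(s^2 - 4)]; (-2)·[L{cos(7t)} = s/(s^2 + 49)].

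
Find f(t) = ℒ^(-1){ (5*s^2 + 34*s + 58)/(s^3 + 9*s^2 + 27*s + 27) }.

f(t) = t^2*exp(-3*t)/2 + 4*t*exp(-3*t) + 5*exp(-3*t)

Factor the denominator: s^3 + 9*s^2 + 27*s + 27 = (s + 3)^3.
Partial fraction decomposition gives [5/(s + 3)] + [4/(s + 3)^2] + [(s + 3)^(-3)].
Invert each term: 5/(s + 3) ↔ 5e^(-3t); 4/(s + 3)^2 ↔ 4t·e^(-3t); 1/(s + 3)^3 ↔ (1/2)t^2·e^(-3t).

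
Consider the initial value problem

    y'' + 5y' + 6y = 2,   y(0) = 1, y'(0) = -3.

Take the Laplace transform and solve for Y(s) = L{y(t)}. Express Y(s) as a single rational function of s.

Y(s) = (s^2 + 2*s + 2)/(s^3 + 5*s^2 + 6*s)

Transform both sides with L{·}.
With L{y''} = s^2 Y - s·y(0) - y'(0) and L{y'} = sY - y(0), with y(0) = 1, y'(0) = -3: the LHS transforms to (s^2 + 5*s + 6)Y - (s + 2).
The right side is L{2} = 2/s.
So (s^2 + 5*s + 6)Y = 2/s + (s + 2).
Divide through and combine into a single rational function.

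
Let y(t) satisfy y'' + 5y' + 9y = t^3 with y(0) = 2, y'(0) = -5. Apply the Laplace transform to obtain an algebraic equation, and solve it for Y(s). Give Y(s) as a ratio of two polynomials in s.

Apply the Laplace transform to the equation.
The derivative rules (L{y''} = s^2 Y - s·y(0) - y'(0) and L{y'} = sY - y(0), with y(0) = 2, y'(0) = -5) turn the left side into (s^2 + 5*s + 9)Y - (2*s + 5).
The right side is L{t^3} = 6/s^4.
So (s^2 + 5*s + 9)Y = 6/s^4 + (2*s + 5).
Isolate Y and clear denominators.

Y(s) = (2*s^5 + 5*s^4 + 6)/(s^6 + 5*s^5 + 9*s^4)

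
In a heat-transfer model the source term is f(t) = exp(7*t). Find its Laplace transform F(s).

L{e^(7t)} = 1/(s - 7).

F(s) = 1/(s - 7)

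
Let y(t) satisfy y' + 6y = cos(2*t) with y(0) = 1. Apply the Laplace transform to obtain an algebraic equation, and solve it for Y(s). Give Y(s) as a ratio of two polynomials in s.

Transform both sides with L{·}.
The derivative rules (L{y'} = sY - y(0) = sY - 1) turn the left side into (s + 6)Y - (1).
The right side is L{cos(2*t)} = s/(s^2 + 4).
So (s + 6)Y = s/(s^2 + 4) + (1).
Divide through and combine into a single rational function.

Y(s) = (s^2 + s + 4)/(s^3 + 6*s^2 + 4*s + 24)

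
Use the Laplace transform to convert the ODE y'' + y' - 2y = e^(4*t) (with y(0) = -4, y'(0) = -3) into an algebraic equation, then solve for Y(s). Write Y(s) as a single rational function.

Y(s) = (-4*s^2 + 9*s + 29)/(s^3 - 3*s^2 - 6*s + 8)

Take the Laplace transform of both sides.
With L{y''} = s^2 Y - s·y(0) - y'(0) and L{y'} = sY - y(0), with y(0) = -4, y'(0) = -3: the LHS transforms to (s^2 + s - 2)Y - (-4*s - 7).
The right side is L{e^(4*t)} = 1/(s - 4).
So (s^2 + s - 2)Y = 1/(s - 4) + (-4*s - 7).
Solve for Y(s) and write it as one ratio of polynomials.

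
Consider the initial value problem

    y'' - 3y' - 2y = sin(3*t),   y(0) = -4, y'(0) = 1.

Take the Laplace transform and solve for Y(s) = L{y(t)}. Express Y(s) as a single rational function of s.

Y(s) = (-4*s^3 + 13*s^2 - 36*s + 120)/(s^4 - 3*s^3 + 7*s^2 - 27*s - 18)

Laplace-transform each side.
With L{y''} = s^2 Y - s·y(0) - y'(0) and L{y'} = sY - y(0), with y(0) = -4, y'(0) = 1: the LHS transforms to (s^2 - 3*s - 2)Y - (-4*s + 13).
The right side is L{sin(3*t)} = 3/(s^2 + 9).
So (s^2 - 3*s - 2)Y = 3/(s^2 + 9) + (-4*s + 13).
Solve for Y(s) and write it as one ratio of polynomials.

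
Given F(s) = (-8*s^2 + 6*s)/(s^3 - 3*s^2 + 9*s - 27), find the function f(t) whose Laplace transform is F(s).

Factor the denominator: s^3 - 3*s^2 + 9*s - 27 = (s - 3)*(s^2 + 9).
Partial fraction decomposition gives [-3/(s - 3)] + [-5*s/(s^2 + 9)] + [-9/(s^2 + 9)].
Invert each term: -3/(s - 3) ↔ -3e^(3t); -5·s/(s^2 + 9) ↔ -5cos(3t); -3·3/(s^2 + 9) ↔ -3sin(3t).

f(t) = -3*exp(3*t) - 3*sin(3*t) - 5*cos(3*t)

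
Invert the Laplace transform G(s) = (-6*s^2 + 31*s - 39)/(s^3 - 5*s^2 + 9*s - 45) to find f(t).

Factor the denominator: s^3 - 5*s^2 + 9*s - 45 = (s - 5)*(s^2 + 9).
Partial fraction decomposition gives [-1/(s - 5)] + [-5*s/(s^2 + 9)] + [6/(s^2 + 9)].
Invert each term: -1/(s - 5) ↔ -e^(5t); -5·s/(s^2 + 9) ↔ -5cos(3t); 2·3/(s^2 + 9) ↔ 2sin(3t).

f(t) = -exp(5*t) + 2*sin(3*t) - 5*cos(3*t)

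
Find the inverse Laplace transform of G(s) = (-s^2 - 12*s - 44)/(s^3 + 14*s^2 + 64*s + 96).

-6*t*exp(-4*t) + exp(-4*t) - 2*exp(-6*t)

Factor the denominator: s^3 + 14*s^2 + 64*s + 96 = (s + 4)^2*(s + 6).
Partial fraction decomposition gives [1/(s + 4)] + [-6/(s + 4)^2] + [-2/(s + 6)].
Invert each term: 1/(s + 4) ↔ e^(-4t); -6/(s + 4)^2 ↔ -6t·e^(-4t); -2/(s + 6) ↔ -2e^(-6t).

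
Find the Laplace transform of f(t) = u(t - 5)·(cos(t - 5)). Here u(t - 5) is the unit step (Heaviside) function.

By the second shifting theorem, L{u(t - c)·g(t - c)} = e^(-cs)·G(s) with c = 5 and G(s) = L{g(t)}.
L{cos(t)} = s/(s^2 + 1).

s*exp(-5*s)/(s^2 + 1)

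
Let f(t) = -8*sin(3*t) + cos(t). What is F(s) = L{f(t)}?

F(s) = s/(s^2 + 1) - 24/(s^2 + 9)

The transform is linear, so treat each term independently.
L{cos(t)} = s/(s^2 + 1); (-8)·[L{sin(3t)} = 3/(s^2 + 9)].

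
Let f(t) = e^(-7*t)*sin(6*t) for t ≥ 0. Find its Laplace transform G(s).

L{sin(6t)} = 6/(s^2 + 36).
By the first shifting theorem, multiplying by e^(-7t) replaces s with s + 7.

G(s) = 6/((s + 7)^2 + 36)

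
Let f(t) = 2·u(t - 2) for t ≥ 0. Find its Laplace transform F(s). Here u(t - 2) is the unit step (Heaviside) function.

F(s) = 2*exp(-2*s)/s

By the second shifting theorem, L{u(t - c)·g(t - c)} = e^(-cs)·G(s) with c = 2 and G(s) = L{g(t)}.
L{2} = 2/s.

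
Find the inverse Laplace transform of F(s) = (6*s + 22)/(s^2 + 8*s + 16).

-2*t*exp(-4*t) + 6*exp(-4*t)

Factor the denominator: s^2 + 8*s + 16 = (s + 4)^2.
Partial fraction decomposition gives [6/(s + 4)] + [-2/(s + 4)^2].
Invert each term: 6/(s + 4) ↔ 6e^(-4t); -2/(s + 4)^2 ↔ -2t·e^(-4t).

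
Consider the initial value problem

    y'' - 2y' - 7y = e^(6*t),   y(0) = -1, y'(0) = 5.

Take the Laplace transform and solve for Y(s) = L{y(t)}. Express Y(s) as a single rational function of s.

Transform both sides with L{·}.
Using L{y''} = s^2 Y - s·y(0) - y'(0) and L{y'} = sY - y(0), with y(0) = -1, y'(0) = 5, the left side becomes (s^2 - 2*s - 7)Y - (-s + 7).
The right side is L{e^(6*t)} = 1/(s - 6).
So (s^2 - 2*s - 7)Y = 1/(s - 6) + (-s + 7).
Solve for Y(s) and write it as one ratio of polynomials.

Y(s) = (-s^2 + 13*s - 41)/(s^3 - 8*s^2 + 5*s + 42)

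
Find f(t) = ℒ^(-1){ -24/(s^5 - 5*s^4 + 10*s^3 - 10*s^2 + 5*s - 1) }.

Rewrite the denominator: s^5 - 5*s^4 + 10*s^3 - 10*s^2 + 5*s - 1 = (s - 1)^5.
The form in (s - 1) signals a first-shifting-theorem factor e^(t).
Since L{t^4} = 4!/s^5 = 24/s^5, the inverse is t^4*e^(t), scaled by -1.

f(t) = -t^4*exp(t)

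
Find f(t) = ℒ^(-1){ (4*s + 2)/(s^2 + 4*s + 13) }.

f(t) = -2*exp(-2*t)*sin(3*t) + 4*exp(-2*t)*cos(3*t)

Complete the square in the denominator: s^2 + 4*s + 13 = (s + 2)^2 + 3^2.
Split the numerator to match: 4*s + 2 = 4·(s + 2) - 2·3.
Invert each term: 4·(s + 2)/((s + 2)^2 + 9) ↔ 4e^(-2t)cos(3t); -2·3/((s + 2)^2 + 9) ↔ -2e^(-2t)sin(3t).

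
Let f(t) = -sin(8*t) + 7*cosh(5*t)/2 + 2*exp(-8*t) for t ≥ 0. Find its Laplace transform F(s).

By linearity of the Laplace transform, transform each term separately.
(7/2)·[L{cosh(5t)} = s/(s^2 - 25)]; (2)·[L{e^(-8t)} = 1/(s + 8)]; (-1)·[L{sin(8t)} = 8/(s^2 + 64)].

F(s) = 7*s/(2*(s^2 - 25)) - 8/(s^2 + 64) + 2/(s + 8)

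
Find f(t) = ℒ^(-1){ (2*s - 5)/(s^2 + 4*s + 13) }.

f(t) = -3*exp(-2*t)*sin(3*t) + 2*exp(-2*t)*cos(3*t)

Complete the square in the denominator: s^2 + 4*s + 13 = (s + 2)^2 + 3^2.
Split the numerator to match: 2*s - 5 = 2·(s + 2) - 3·3.
Invert each term: 2·(s + 2)/((s + 2)^2 + 9) ↔ 2e^(-2t)cos(3t); -3·3/((s + 2)^2 + 9) ↔ -3e^(-2t)sin(3t).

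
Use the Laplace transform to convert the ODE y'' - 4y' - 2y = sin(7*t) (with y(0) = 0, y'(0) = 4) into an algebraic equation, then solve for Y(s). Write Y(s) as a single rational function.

Y(s) = (4*s^2 + 203)/(s^4 - 4*s^3 + 47*s^2 - 196*s - 98)

Apply the Laplace transform to the equation.
With L{y''} = s^2 Y - s·y(0) - y'(0) and L{y'} = sY - y(0), with y(0) = 0, y'(0) = 4: the LHS transforms to (s^2 - 4*s - 2)Y - (4).
The right side is L{sin(7*t)} = 7/(s^2 + 49).
So (s^2 - 4*s - 2)Y = 7/(s^2 + 49) + (4).
Isolate Y and clear denominators.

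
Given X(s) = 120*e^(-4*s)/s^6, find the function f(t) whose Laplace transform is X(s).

The factor e^(-4s) signals a time shift by c = 4 (second shifting theorem).
L{t^5} = 5!/s^6 = 120/s^6, so L^-1{120/s^6} = t^5.
Hence the inverse is u(t - 4) times that function evaluated at t - 4.

f(t) = Heaviside(t - 4)*((t - 4)^5)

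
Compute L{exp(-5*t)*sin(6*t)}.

6/((s + 5)^2 + 36)

L{sin(6t)} = 6/(s^2 + 36).
By the first shifting theorem, multiplying by e^(-5t) replaces s with s + 5.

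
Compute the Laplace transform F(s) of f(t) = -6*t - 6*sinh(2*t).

By linearity of the Laplace transform, transform each term separately.
(-6)·[L{t} = 1!/s^2 = 1/s^2]; (-6)·[L{sinh(2t)} = 2/(s^2 - 4)].

F(s) = -12/(s^2 - 4) - 6/s^2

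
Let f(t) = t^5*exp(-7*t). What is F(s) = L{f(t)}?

F(s) = 120/(s + 7)^6

L{t^5} = 5!/s^6 = 120/s^6.
By the first shifting theorem, multiplying by e^(-7t) replaces s with s + 7.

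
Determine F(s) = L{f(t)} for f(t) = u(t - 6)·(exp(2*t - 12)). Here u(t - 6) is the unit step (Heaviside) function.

F(s) = exp(-6*s)/(s - 2)

By the second shifting theorem, L{u(t - c)·g(t - c)} = e^(-cs)·G(s) with c = 6 and G(s) = L{g(t)}.
L{e^(2t)} = 1/(s - 2).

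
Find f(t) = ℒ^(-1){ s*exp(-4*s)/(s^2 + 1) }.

The factor e^(-4s) signals a time shift by c = 4 (second shifting theorem).
L{cos(t)} = s/(s^2 + 1), so L^-1{s/(s^2 + 1)} = cos(t).
Hence the inverse is u(t - 4) times that function evaluated at t - 4.

f(t) = Heaviside(t - 4)*(cos(t - 4))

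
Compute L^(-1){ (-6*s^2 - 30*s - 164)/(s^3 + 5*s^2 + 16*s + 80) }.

-5*sin(4*t) - 2*cos(4*t) - 4*exp(-5*t)

Factor the denominator: s^3 + 5*s^2 + 16*s + 80 = (s + 5)*(s^2 + 16).
Partial fraction decomposition gives [-4/(s + 5)] + [-2*s/(s^2 + 16)] + [-20/(s^2 + 16)].
Invert each term: -4/(s + 5) ↔ -4e^(-5t); -2·s/(s^2 + 16) ↔ -2cos(4t); -5·4/(s^2 + 16) ↔ -5sin(4t).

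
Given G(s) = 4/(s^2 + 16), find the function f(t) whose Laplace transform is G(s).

f(t) = sin(4*t)

Since L{sin(4t)} = 4/(s^2 + 16), the inverse is sin(4*t).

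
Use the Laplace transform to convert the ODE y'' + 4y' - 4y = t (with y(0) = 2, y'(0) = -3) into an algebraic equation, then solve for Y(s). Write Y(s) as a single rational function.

Apply the Laplace transform to the equation.
With L{y''} = s^2 Y - s·y(0) - y'(0) and L{y'} = sY - y(0), with y(0) = 2, y'(0) = -3: the LHS transforms to (s^2 + 4*s - 4)Y - (2*s + 5).
The right side is L{t} = s^(-2).
So (s^2 + 4*s - 4)Y = s^(-2) + (2*s + 5).
Solve for Y(s) and write it as one ratio of polynomials.

Y(s) = (2*s^3 + 5*s^2 + 1)/(s^4 + 4*s^3 - 4*s^2)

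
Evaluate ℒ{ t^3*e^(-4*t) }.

L{t^3} = 3!/s^4 = 6/s^4.
By the first shifting theorem, multiplying by e^(-4t) replaces s with s + 4.

6/(s + 4)^4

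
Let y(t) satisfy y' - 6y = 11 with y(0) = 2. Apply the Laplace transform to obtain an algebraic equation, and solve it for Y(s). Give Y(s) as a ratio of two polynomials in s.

Y(s) = (2*s + 11)/(s^2 - 6*s)

Laplace-transform each side.
With L{y'} = sY - y(0) = sY - 2: the LHS transforms to (s - 6)Y - (2).
The right side is L{11} = 11/s.
So (s - 6)Y = 11/s + (2).
Divide through and combine into a single rational function.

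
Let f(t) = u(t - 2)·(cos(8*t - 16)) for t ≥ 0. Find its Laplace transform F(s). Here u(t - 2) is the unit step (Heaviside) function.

F(s) = s*exp(-2*s)/(s^2 + 64)

By the second shifting theorem, L{u(t - c)·g(t - c)} = e^(-cs)·G(s) with c = 2 and G(s) = L{g(t)}.
L{cos(8t)} = s/(s^2 + 64).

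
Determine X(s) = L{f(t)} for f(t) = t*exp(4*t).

X(s) = (s - 4)^(-2)

L{t} = 1!/s^2 = 1/s^2.
By the first shifting theorem, multiplying by e^(4t) replaces s with s - 4.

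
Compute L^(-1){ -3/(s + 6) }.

Since L{e^(-6t)} = 1/(s + 6), the inverse is e^(-6*t), scaled by -3.

-3*exp(-6*t)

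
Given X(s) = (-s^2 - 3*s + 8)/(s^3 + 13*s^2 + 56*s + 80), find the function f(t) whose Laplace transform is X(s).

f(t) = 4*t*exp(-4*t) + exp(-4*t) - 2*exp(-5*t)

Factor the denominator: s^3 + 13*s^2 + 56*s + 80 = (s + 4)^2*(s + 5).
Partial fraction decomposition gives [1/(s + 4)] + [4/(s + 4)^2] + [-2/(s + 5)].
Invert each term: 1/(s + 4) ↔ e^(-4t); 4/(s + 4)^2 ↔ 4t·e^(-4t); -2/(s + 5) ↔ -2e^(-5t).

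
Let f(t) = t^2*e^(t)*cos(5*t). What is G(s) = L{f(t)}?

L{cos(5t)} = s/(s^2 + 25).
Multiplying by e^(t) shifts s → s - 1, so L{e^(t)*cos(5*t)} = (s - 1)/((s - 1)^2 + 25).
Then apply L{t^2·g(t)} = (-1)^2 d^2/ds^2[H(s)] with H(s) = (s - 1)/((s - 1)^2 + 25):
differentiating 2 times and applying the sign gives 2*(s - 1)*(s^2 - 2*s - 74)/(s^2 - 2*s + 26)^3.

G(s) = 2*(s - 1)*(s^2 - 2*s - 74)/(s^2 - 2*s + 26)^3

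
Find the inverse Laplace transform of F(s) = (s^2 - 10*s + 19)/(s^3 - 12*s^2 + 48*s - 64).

-5*t^2*exp(4*t)/2 - 2*t*exp(4*t) + exp(4*t)

Factor the denominator: s^3 - 12*s^2 + 48*s - 64 = (s - 4)^3.
Partial fraction decomposition gives [1/(s - 4)] + [-2/(s - 4)^2] + [-5/(s - 4)^3].
Invert each term: 1/(s - 4) ↔ e^(4t); -2/(s - 4)^2 ↔ -2t·e^(4t); -5/(s - 4)^3 ↔ (-5/2)t^2·e^(4t).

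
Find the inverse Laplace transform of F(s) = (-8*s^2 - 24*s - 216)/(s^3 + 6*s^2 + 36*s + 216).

Factor the denominator: s^3 + 6*s^2 + 36*s + 216 = (s + 6)*(s^2 + 36).
Partial fraction decomposition gives [-5/(s + 6)] + [-3*s/(s^2 + 36)] + [-6/(s^2 + 36)].
Invert each term: -5/(s + 6) ↔ -5e^(-6t); -3·s/(s^2 + 36) ↔ -3cos(6t); -1·6/(s^2 + 36) ↔ -sin(6t).

-sin(6*t) - 3*cos(6*t) - 5*exp(-6*t)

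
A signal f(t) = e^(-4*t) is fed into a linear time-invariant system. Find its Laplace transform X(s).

L{e^(-4t)} = 1/(s + 4).

X(s) = 1/(s + 4)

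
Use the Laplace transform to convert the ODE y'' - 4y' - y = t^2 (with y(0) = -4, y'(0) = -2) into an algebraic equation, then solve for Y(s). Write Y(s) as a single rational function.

Y(s) = (-4*s^4 + 14*s^3 + 2)/(s^5 - 4*s^4 - s^3)

Apply the Laplace transform to the equation.
The derivative rules (L{y''} = s^2 Y - s·y(0) - y'(0) and L{y'} = sY - y(0), with y(0) = -4, y'(0) = -2) turn the left side into (s^2 - 4*s - 1)Y - (-4*s + 14).
The right side is L{t^2} = 2/s^3.
So (s^2 - 4*s - 1)Y = 2/s^3 + (-4*s + 14).
Solve for Y(s) and write it as one ratio of polynomials.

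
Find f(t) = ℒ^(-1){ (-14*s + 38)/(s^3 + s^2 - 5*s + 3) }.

f(t) = 6*t*exp(t) - 5*exp(t) + 5*exp(-3*t)

Factor the denominator: s^3 + s^2 - 5*s + 3 = (s - 1)^2*(s + 3).
Partial fraction decomposition gives [-5/(s - 1)] + [6/(s - 1)^2] + [5/(s + 3)].
Invert each term: -5/(s - 1) ↔ -5e^(t); 6/(s - 1)^2 ↔ 6t·e^(t); 5/(s + 3) ↔ 5e^(-3t).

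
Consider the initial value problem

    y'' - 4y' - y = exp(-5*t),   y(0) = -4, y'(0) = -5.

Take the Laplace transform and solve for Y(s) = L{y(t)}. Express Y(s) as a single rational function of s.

Apply the Laplace transform to the equation.
With L{y''} = s^2 Y - s·y(0) - y'(0) and L{y'} = sY - y(0), with y(0) = -4, y'(0) = -5: the LHS transforms to (s^2 - 4*s - 1)Y - (-4*s + 11).
The right side is L{exp(-5*t)} = 1/(s + 5).
So (s^2 - 4*s - 1)Y = 1/(s + 5) + (-4*s + 11).
Solve for Y(s) and write it as one ratio of polynomials.

Y(s) = (-4*s^2 - 9*s + 56)/(s^3 + s^2 - 21*s - 5)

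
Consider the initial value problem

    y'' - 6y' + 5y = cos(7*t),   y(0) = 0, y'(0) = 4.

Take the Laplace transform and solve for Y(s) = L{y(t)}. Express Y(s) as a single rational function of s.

Y(s) = (4*s^2 + s + 196)/(s^4 - 6*s^3 + 54*s^2 - 294*s + 245)

Apply the Laplace transform to the equation.
The derivative rules (L{y''} = s^2 Y - s·y(0) - y'(0) and L{y'} = sY - y(0), with y(0) = 0, y'(0) = 4) turn the left side into (s^2 - 6*s + 5)Y - (4).
The right side is L{cos(7*t)} = s/(s^2 + 49).
So (s^2 - 6*s + 5)Y = s/(s^2 + 49) + (4).
Isolate Y and clear denominators.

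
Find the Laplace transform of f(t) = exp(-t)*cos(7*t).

(s + 1)/((s + 1)^2 + 49)

L{cos(7t)} = s/(s^2 + 49).
By the first shifting theorem, multiplying by e^(-t) replaces s with s + 1.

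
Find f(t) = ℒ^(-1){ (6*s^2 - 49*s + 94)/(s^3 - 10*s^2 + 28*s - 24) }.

Factor the denominator: s^3 - 10*s^2 + 28*s - 24 = (s - 6)*(s - 2)^2.
Partial fraction decomposition gives [5/(s - 2)] + [-5/(s - 2)^2] + [1/(s - 6)].
Invert each term: 5/(s - 2) ↔ 5e^(2t); -5/(s - 2)^2 ↔ -5t·e^(2t); 1/(s - 6) ↔ e^(6t).

f(t) = -5*t*exp(2*t) + exp(6*t) + 5*exp(2*t)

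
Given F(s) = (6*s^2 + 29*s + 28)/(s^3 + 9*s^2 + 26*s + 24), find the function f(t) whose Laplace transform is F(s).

Factor the denominator: s^3 + 9*s^2 + 26*s + 24 = (s + 2)*(s + 3)*(s + 4).
Partial fraction decomposition gives [4/(s + 4)] + [-3/(s + 2)] + [5/(s + 3)].
Invert each term: 4/(s + 4) ↔ 4e^(-4t); -3/(s + 2) ↔ -3e^(-2t); 5/(s + 3) ↔ 5e^(-3t).

f(t) = -3*exp(-2*t) + 5*exp(-3*t) + 4*exp(-4*t)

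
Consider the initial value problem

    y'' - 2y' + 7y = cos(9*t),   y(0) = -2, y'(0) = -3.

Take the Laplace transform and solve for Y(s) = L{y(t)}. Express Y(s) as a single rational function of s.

Take the Laplace transform of both sides.
The derivative rules (L{y''} = s^2 Y - s·y(0) - y'(0) and L{y'} = sY - y(0), with y(0) = -2, y'(0) = -3) turn the left side into (s^2 - 2*s + 7)Y - (-2*s + 1).
The right side is L{cos(9*t)} = s/(s^2 + 81).
So (s^2 - 2*s + 7)Y = s/(s^2 + 81) + (-2*s + 1).
Solve for Y(s) and write it as one ratio of polynomials.

Y(s) = (-2*s^3 + s^2 - 161*s + 81)/(s^4 - 2*s^3 + 88*s^2 - 162*s + 567)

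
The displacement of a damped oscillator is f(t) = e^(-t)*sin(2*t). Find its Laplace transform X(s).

L{sin(2t)} = 2/(s^2 + 4).
By the first shifting theorem, multiplying by e^(-t) replaces s with s + 1.

X(s) = 2/((s + 1)^2 + 4)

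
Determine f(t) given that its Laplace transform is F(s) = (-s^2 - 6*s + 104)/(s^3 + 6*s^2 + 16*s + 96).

Factor the denominator: s^3 + 6*s^2 + 16*s + 96 = (s + 6)*(s^2 + 16).
Partial fraction decomposition gives [2/(s + 6)] + [-3*s/(s^2 + 16)] + [12/(s^2 + 16)].
Invert each term: 2/(s + 6) ↔ 2e^(-6t); -3·s/(s^2 + 16) ↔ -3cos(4t); 3·4/(s^2 + 16) ↔ 3sin(4t).

f(t) = 3*sin(4*t) - 3*cos(4*t) + 2*exp(-6*t)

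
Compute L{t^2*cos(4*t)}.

L{cos(4t)} = s/(s^2 + 16).
Then apply L{t^2·g(t)} = (-1)^2 d^2/ds^2[G(s)] with G(s) = s/(s^2 + 16):
differentiating 2 times and applying the sign gives 2*s*(s^2 - 48)/(s^2 + 16)^3.

2*s*(s^2 - 48)/(s^2 + 16)^3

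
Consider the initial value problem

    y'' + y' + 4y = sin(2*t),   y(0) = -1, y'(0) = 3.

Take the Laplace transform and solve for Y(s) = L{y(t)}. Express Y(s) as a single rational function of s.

Take the Laplace transform of both sides.
With L{y''} = s^2 Y - s·y(0) - y'(0) and L{y'} = sY - y(0), with y(0) = -1, y'(0) = 3: the LHS transforms to (s^2 + s + 4)Y - (-s + 2).
The right side is L{sin(2*t)} = 2/(s^2 + 4).
So (s^2 + s + 4)Y = 2/(s^2 + 4) + (-s + 2).
Isolate Y and clear denominators.

Y(s) = (-s^3 + 2*s^2 - 4*s + 10)/(s^4 + s^3 + 8*s^2 + 4*s + 16)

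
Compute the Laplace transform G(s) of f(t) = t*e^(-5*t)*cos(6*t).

G(s) = (s - 1)*(s + 11)/(s^2 + 10*s + 61)^2

L{cos(6t)} = s/(s^2 + 36).
Multiplying by e^(-5t) shifts s → s + 5, so L{e^(-5*t)*cos(6*t)} = (s + 5)/((s + 5)^2 + 36).
Then apply L{t·g(t)} = -d/ds[H(s)] with H(s) = (s + 5)/((s + 5)^2 + 36):
differentiating 1 time and applying the sign gives (s - 1)*(s + 11)/(s^2 + 10*s + 61)^2.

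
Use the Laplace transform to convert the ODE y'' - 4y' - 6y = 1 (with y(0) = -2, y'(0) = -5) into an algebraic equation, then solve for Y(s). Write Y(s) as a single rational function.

Y(s) = (-2*s^2 + 3*s + 1)/(s^3 - 4*s^2 - 6*s)

Apply the Laplace transform to the equation.
With L{y''} = s^2 Y - s·y(0) - y'(0) and L{y'} = sY - y(0), with y(0) = -2, y'(0) = -5: the LHS transforms to (s^2 - 4*s - 6)Y - (-2*s + 3).
The right side is L{1} = 1/s.
So (s^2 - 4*s - 6)Y = 1/s + (-2*s + 3).
Isolate Y and clear denominators.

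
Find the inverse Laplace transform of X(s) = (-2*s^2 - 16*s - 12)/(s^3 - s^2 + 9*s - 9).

Factor the denominator: s^3 - s^2 + 9*s - 9 = (s - 1)*(s^2 + 9).
Partial fraction decomposition gives [-3/(s - 1)] + [s/(s^2 + 9)] + [-15/(s^2 + 9)].
Invert each term: -3/(s - 1) ↔ -3e^(t); 1·s/(s^2 + 9) ↔ cos(3t); -5·3/(s^2 + 9) ↔ -5sin(3t).

-3*exp(t) - 5*sin(3*t) + cos(3*t)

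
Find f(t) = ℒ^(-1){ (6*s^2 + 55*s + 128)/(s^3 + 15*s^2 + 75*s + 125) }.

f(t) = 3*t^2*exp(-5*t)/2 - 5*t*exp(-5*t) + 6*exp(-5*t)

Factor the denominator: s^3 + 15*s^2 + 75*s + 125 = (s + 5)^3.
Partial fraction decomposition gives [6/(s + 5)] + [-5/(s + 5)^2] + [3/(s + 5)^3].
Invert each term: 6/(s + 5) ↔ 6e^(-5t); -5/(s + 5)^2 ↔ -5t·e^(-5t); 3/(s + 5)^3 ↔ (3/2)t^2·e^(-5t).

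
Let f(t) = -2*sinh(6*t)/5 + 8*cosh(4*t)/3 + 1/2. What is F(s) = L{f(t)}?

F(s) = 8*s/(3*(s^2 - 16)) - 12/(5*(s^2 - 36)) + 1/(2*s)

The transform is linear, so treat each term independently.
(-2/5)·[L{sinh(6t)} = 6/(s^2 - 36)]; (8/3)·[L{cosh(4t)} = s/(s^2 - 16)]; L{1/2} = (1/2)/s.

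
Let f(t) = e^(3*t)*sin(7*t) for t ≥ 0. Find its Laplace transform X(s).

X(s) = 7/((s - 3)^2 + 49)

L{sin(7t)} = 7/(s^2 + 49).
By the first shifting theorem, multiplying by e^(3t) replaces s with s - 3.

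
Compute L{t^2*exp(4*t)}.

2/(s - 4)^3

L{e^(4t)} = 1/(s - 4).
Then apply L{t^2·g(t)} = (-1)^2 d^2/ds^2[G(s)] with G(s) = 1/(s - 4):
differentiating 2 times and applying the sign gives 2/(s - 4)^3.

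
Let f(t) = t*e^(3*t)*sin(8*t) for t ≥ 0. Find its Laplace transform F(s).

F(s) = 16*(s - 3)/(s^2 - 6*s + 73)^2

L{sin(8t)} = 8/(s^2 + 64).
Multiplying by e^(3t) shifts s → s - 3, so L{e^(3*t)*sin(8*t)} = 8/((s - 3)^2 + 64).
Then apply L{t·g(t)} = -d/ds[G(s)] with G(s) = 8/((s - 3)^2 + 64):
differentiating 1 time and applying the sign gives 16*(s - 3)/(s^2 - 6*s + 73)^2.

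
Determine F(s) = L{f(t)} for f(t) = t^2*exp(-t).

F(s) = 2/(s + 1)^3

L{e^(-t)} = 1/(s + 1).
Then apply L{t^2·g(t)} = (-1)^2 d^2/ds^2[G(s)] with G(s) = 1/(s + 1):
differentiating 2 times and applying the sign gives 2/(s + 1)^3.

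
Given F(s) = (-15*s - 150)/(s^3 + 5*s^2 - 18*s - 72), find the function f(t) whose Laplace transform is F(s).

Factor the denominator: s^3 + 5*s^2 - 18*s - 72 = (s - 4)*(s + 3)*(s + 6).
Partial fraction decomposition gives [5/(s + 3)] + [-3/(s - 4)] + [-2/(s + 6)].
Invert each term: 5/(s + 3) ↔ 5e^(-3t); -3/(s - 4) ↔ -3e^(4t); -2/(s + 6) ↔ -2e^(-6t).

f(t) = -3*exp(4*t) + 5*exp(-3*t) - 2*exp(-6*t)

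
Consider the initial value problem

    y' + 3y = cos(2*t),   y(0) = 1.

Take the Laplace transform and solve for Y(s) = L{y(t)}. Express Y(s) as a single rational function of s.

Y(s) = (s^2 + s + 4)/(s^3 + 3*s^2 + 4*s + 12)

Laplace-transform each side.
The derivative rules (L{y'} = sY - y(0) = sY - 1) turn the left side into (s + 3)Y - (1).
The right side is L{cos(2*t)} = s/(s^2 + 4).
So (s + 3)Y = s/(s^2 + 4) + (1).
Isolate Y and clear denominators.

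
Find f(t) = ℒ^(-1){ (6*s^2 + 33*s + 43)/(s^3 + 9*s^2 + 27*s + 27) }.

f(t) = -t^2*exp(-3*t) - 3*t*exp(-3*t) + 6*exp(-3*t)

Factor the denominator: s^3 + 9*s^2 + 27*s + 27 = (s + 3)^3.
Partial fraction decomposition gives [6/(s + 3)] + [-3/(s + 3)^2] + [-2/(s + 3)^3].
Invert each term: 6/(s + 3) ↔ 6e^(-3t); -3/(s + 3)^2 ↔ -3t·e^(-3t); -2/(s + 3)^3 ↔ (-1)t^2·e^(-3t).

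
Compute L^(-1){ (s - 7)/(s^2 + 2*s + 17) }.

Complete the square in the denominator: s^2 + 2*s + 17 = (s + 1)^2 + 4^2.
Split the numerator to match: s - 7 = 1·(s + 1) - 2·4.
Invert each term: 1·(s + 1)/((s + 1)^2 + 16) ↔ e^(-t)cos(4t); -2·4/((s + 1)^2 + 16) ↔ -2e^(-t)sin(4t).

-2*exp(-t)*sin(4*t) + exp(-t)*cos(4*t)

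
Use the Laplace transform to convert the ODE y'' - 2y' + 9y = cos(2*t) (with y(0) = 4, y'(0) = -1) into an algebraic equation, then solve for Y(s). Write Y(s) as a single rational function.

Y(s) = (4*s^3 - 9*s^2 + 17*s - 36)/(s^4 - 2*s^3 + 13*s^2 - 8*s + 36)

Laplace-transform each side.
With L{y''} = s^2 Y - s·y(0) - y'(0) and L{y'} = sY - y(0), with y(0) = 4, y'(0) = -1: the LHS transforms to (s^2 - 2*s + 9)Y - (4*s - 9).
The right side is L{cos(2*t)} = s/(s^2 + 4).
So (s^2 - 2*s + 9)Y = s/(s^2 + 4) + (4*s - 9).
Isolate Y and clear denominators.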